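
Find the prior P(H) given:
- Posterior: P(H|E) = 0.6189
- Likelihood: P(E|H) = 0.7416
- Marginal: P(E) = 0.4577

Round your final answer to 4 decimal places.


From Bayes' theorem: P(H|E) = P(E|H) × P(H) / P(E)

Rearranging for P(H):
P(H) = P(H|E) × P(E) / P(E|H)
     = 0.6189 × 0.4577 / 0.7416
     = 0.28327053 / 0.7416
     = 0.3820


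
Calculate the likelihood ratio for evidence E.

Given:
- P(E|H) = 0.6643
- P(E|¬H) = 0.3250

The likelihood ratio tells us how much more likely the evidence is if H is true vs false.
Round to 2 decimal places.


Likelihood Ratio (LR) = P(E|H) / P(E|¬H)

LR = 0.6643 / 0.3250
   = 2.04

The evidence is 2.04 times more likely if H is true than if H is false.
Since LR > 1, the evidence supports H over ¬H.


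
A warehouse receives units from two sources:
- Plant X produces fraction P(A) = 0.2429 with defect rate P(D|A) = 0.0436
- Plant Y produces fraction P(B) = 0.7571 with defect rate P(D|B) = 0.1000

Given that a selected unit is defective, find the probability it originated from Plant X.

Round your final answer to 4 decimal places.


Let A = from Plant X, D = defective

Given:
- P(A) = 0.2429, P(B) = 0.7571
- P(D|A) = 0.0436, P(D|B) = 0.1000

Step 1: Find P(D)
P(D) = P(D|A)P(A) + P(D|B)P(B)
     = 0.0436 × 0.2429 + 0.1000 × 0.7571
     = 0.01059044 + 0.07571000
     = 0.08630044

Step 2: Apply Bayes' theorem
P(A|D) = P(D|A)P(A) / P(D)
       = 0.01059044 / 0.08630044
       = 0.1227


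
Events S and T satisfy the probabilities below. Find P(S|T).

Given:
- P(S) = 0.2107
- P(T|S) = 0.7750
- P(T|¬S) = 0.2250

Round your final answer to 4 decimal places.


Bayes' theorem: P(S|T) = P(T|S) × P(S) / P(T)

Step 1: Calculate P(T) using law of total probability
P(T) = P(T|S)P(S) + P(T|¬S)P(¬S)
     = 0.7750 × 0.2107 + 0.2250 × 0.7893
     = 0.16329250 + 0.17759250
     = 0.34088500

Step 2: Apply Bayes' theorem
P(S|T) = P(T|S) × P(S) / P(T)
       = 0.16329250 / 0.34088500
       = 0.4790


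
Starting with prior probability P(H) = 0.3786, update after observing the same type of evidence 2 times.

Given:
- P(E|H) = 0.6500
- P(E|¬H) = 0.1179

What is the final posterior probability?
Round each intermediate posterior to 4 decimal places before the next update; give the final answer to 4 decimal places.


Sequential Bayesian updating:

Initial prior: P(H) = 0.3786

Update 1:
  P(E) = 0.6500 × 0.3786 + 0.1179 × 0.6214 = 0.24609000 + 0.07326306 = 0.31935306
  P(H|E) = 0.24609000 / 0.31935306 = 0.7706

Update 2:
  P(E) = 0.6500 × 0.7706 + 0.1179 × 0.2294 = 0.50089000 + 0.02704626 = 0.52793626
  P(H|E) = 0.50089000 / 0.52793626 = 0.9488

Final posterior: 0.9488


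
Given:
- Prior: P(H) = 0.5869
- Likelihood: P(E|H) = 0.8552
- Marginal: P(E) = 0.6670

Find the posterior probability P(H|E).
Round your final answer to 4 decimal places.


Using Bayes' theorem:

P(H|E) = P(E|H) × P(H) / P(E)
       = 0.8552 × 0.5869 / 0.6670
       = 0.50191688 / 0.6670
       = 0.7525

The evidence strengthens our belief in H.
Prior: 0.5869 → Posterior: 0.7525


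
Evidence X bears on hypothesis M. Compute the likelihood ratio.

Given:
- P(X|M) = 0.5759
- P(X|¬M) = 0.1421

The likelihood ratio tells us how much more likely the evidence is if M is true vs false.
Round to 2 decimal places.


Likelihood Ratio (LR) = P(X|M) / P(X|¬M)

LR = 0.5759 / 0.1421
   = 4.05

The evidence is 4.05 times more likely if M is true than if M is false.
LR > 1, so observing X raises the odds in favor of M.


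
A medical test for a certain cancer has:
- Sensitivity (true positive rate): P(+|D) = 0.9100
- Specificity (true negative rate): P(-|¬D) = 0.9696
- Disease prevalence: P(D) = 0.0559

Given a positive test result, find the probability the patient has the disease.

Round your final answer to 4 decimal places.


Let D = has disease, + = positive test

Given:
- P(D) = 0.0559 (prevalence)
- P(+|D) = 0.9100 (sensitivity)
- P(-|¬D) = 0.9696 (specificity)
- P(+|¬D) = 0.0304 (false positive rate = 1 - specificity)

Step 1: Find P(+)
P(+) = P(+|D)P(D) + P(+|¬D)P(¬D)
     = 0.9100 × 0.0559 + 0.0304 × 0.9441
     = 0.05086900 + 0.02870064
     = 0.07956964

Step 2: Apply Bayes' theorem for P(D|+)
P(D|+) = P(+|D)P(D) / P(+)
       = 0.05086900 / 0.07956964
       = 0.6393


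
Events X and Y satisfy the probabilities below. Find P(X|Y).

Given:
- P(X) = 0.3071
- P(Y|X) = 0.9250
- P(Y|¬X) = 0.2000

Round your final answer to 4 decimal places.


Bayes' theorem: P(X|Y) = P(Y|X) × P(X) / P(Y)

Step 1: Calculate P(Y) using law of total probability
P(Y) = P(Y|X)P(X) + P(Y|¬X)P(¬X)
     = 0.9250 × 0.3071 + 0.2000 × 0.6929
     = 0.28406750 + 0.13858000
     = 0.42264750

Step 2: Apply Bayes' theorem
P(X|Y) = P(Y|X) × P(X) / P(Y)
       = 0.28406750 / 0.42264750
       = 0.6721


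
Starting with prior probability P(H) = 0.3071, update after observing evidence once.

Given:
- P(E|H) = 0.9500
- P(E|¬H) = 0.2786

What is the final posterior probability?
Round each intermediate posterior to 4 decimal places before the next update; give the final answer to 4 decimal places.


Sequential Bayesian updating:

Initial prior: P(H) = 0.3071

Update 1:
  P(E) = 0.9500 × 0.3071 + 0.2786 × 0.6929 = 0.29174500 + 0.19304194 = 0.48478694
  P(H|E) = 0.29174500 / 0.48478694 = 0.6018

Final posterior: 0.6018


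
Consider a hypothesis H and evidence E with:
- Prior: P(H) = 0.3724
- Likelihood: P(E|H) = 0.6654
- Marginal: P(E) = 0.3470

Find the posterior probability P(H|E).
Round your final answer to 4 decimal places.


Using Bayes' theorem:

P(H|E) = P(E|H) × P(H) / P(E)
       = 0.6654 × 0.3724 / 0.3470
       = 0.24779496 / 0.3470
       = 0.7141

The evidence strengthens our belief in H.
Prior: 0.3724 → Posterior: 0.7141


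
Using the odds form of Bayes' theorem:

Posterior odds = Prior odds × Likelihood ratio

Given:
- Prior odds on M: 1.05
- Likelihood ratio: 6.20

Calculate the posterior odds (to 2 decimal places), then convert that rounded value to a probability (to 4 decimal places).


Step 1: Calculate posterior odds
Posterior odds = Prior odds × LR
               = 1.05 × 6.20
               = 6.51

Step 2: Convert to probability
P(M|E) = Posterior odds / (1 + Posterior odds)
       = 6.51 / (1 + 6.51)
       = 6.51 / 7.51
       = 0.8668

The evidence increased P(M) from 0.5122 to 0.8668.


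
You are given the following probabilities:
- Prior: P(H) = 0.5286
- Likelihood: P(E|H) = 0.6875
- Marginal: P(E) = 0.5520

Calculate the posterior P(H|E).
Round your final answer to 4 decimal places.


Using Bayes' theorem:

P(H|E) = P(E|H) × P(H) / P(E)
       = 0.6875 × 0.5286 / 0.5520
       = 0.36341250 / 0.5520
       = 0.6584

The evidence strengthens our belief in H.
Prior: 0.5286 → Posterior: 0.6584


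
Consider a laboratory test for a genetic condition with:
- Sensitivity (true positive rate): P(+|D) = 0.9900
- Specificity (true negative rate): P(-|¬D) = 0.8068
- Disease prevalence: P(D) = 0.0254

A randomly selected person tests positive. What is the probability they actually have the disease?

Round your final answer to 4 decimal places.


Let D = has disease, + = positive test

Given:
- P(D) = 0.0254 (prevalence)
- P(+|D) = 0.9900 (sensitivity)
- P(-|¬D) = 0.8068 (specificity)
- P(+|¬D) = 0.1932 (false positive rate = 1 - specificity)

Step 1: Find P(+)
P(+) = P(+|D)P(D) + P(+|¬D)P(¬D)
     = 0.9900 × 0.0254 + 0.1932 × 0.9746
     = 0.02514600 + 0.18829272
     = 0.21343872

Step 2: Apply Bayes' theorem for P(D|+)
P(D|+) = P(+|D)P(D) / P(+)
       = 0.02514600 / 0.21343872
       = 0.1178


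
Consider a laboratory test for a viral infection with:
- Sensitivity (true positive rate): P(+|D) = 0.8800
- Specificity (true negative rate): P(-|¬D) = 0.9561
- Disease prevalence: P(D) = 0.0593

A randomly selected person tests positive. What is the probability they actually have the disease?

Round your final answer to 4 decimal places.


Let D = has disease, + = positive test

Given:
- P(D) = 0.0593 (prevalence)
- P(+|D) = 0.8800 (sensitivity)
- P(-|¬D) = 0.9561 (specificity)
- P(+|¬D) = 0.0439 (false positive rate = 1 - specificity)

Step 1: Find P(+)
P(+) = P(+|D)P(D) + P(+|¬D)P(¬D)
     = 0.8800 × 0.0593 + 0.0439 × 0.9407
     = 0.05218400 + 0.04129673
     = 0.09348073

Step 2: Apply Bayes' theorem for P(D|+)
P(D|+) = P(+|D)P(D) / P(+)
       = 0.05218400 / 0.09348073
       = 0.5582


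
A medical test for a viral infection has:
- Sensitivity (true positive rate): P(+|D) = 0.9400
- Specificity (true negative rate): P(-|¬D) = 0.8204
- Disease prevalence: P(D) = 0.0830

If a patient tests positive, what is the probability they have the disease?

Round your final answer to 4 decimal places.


Let D = has disease, + = positive test

Given:
- P(D) = 0.0830 (prevalence)
- P(+|D) = 0.9400 (sensitivity)
- P(-|¬D) = 0.8204 (specificity)
- P(+|¬D) = 0.1796 (false positive rate = 1 - specificity)

Step 1: Find P(+)
P(+) = P(+|D)P(D) + P(+|¬D)P(¬D)
     = 0.9400 × 0.0830 + 0.1796 × 0.9170
     = 0.07802000 + 0.16469320
     = 0.24271320

Step 2: Apply Bayes' theorem for P(D|+)
P(D|+) = P(+|D)P(D) / P(+)
       = 0.07802000 / 0.24271320
       = 0.3214


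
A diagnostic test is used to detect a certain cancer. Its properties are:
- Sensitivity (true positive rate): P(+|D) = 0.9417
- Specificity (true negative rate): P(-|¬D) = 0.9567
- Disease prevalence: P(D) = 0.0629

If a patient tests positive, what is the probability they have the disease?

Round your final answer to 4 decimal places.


Let D = has disease, + = positive test

Given:
- P(D) = 0.0629 (prevalence)
- P(+|D) = 0.9417 (sensitivity)
- P(-|¬D) = 0.9567 (specificity)
- P(+|¬D) = 0.0433 (false positive rate = 1 - specificity)

Step 1: Find P(+)
P(+) = P(+|D)P(D) + P(+|¬D)P(¬D)
     = 0.9417 × 0.0629 + 0.0433 × 0.9371
     = 0.05923293 + 0.04057643
     = 0.09980936

Step 2: Apply Bayes' theorem for P(D|+)
P(D|+) = P(+|D)P(D) / P(+)
       = 0.05923293 / 0.09980936
       = 0.5935


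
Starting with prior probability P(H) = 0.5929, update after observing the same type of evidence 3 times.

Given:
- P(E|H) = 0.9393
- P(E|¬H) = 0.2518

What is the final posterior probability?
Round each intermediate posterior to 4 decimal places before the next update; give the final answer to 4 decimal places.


Sequential Bayesian updating:

Initial prior: P(H) = 0.5929

Update 1:
  P(E) = 0.9393 × 0.5929 + 0.2518 × 0.4071 = 0.55691097 + 0.10250778 = 0.65941875
  P(H|E) = 0.55691097 / 0.65941875 = 0.8445

Update 2:
  P(E) = 0.9393 × 0.8445 + 0.2518 × 0.1555 = 0.79323885 + 0.03915490 = 0.83239375
  P(H|E) = 0.79323885 / 0.83239375 = 0.9530

Update 3:
  P(E) = 0.9393 × 0.9530 + 0.2518 × 0.0470 = 0.89515290 + 0.01183460 = 0.90698750
  P(H|E) = 0.89515290 / 0.90698750 = 0.9870

Final posterior: 0.9870


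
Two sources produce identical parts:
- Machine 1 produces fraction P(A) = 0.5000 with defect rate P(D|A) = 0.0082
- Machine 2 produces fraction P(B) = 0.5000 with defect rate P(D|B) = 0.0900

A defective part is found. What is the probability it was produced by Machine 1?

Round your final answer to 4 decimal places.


Let A = from Machine 1, D = defective

Given:
- P(A) = 0.5000, P(B) = 0.5000
- P(D|A) = 0.0082, P(D|B) = 0.0900

Step 1: Find P(D)
P(D) = P(D|A)P(A) + P(D|B)P(B)
     = 0.0082 × 0.5000 + 0.0900 × 0.5000
     = 0.00410000 + 0.04500000
     = 0.04910000

Step 2: Apply Bayes' theorem
P(A|D) = P(D|A)P(A) / P(D)
       = 0.00410000 / 0.04910000
       = 0.0835


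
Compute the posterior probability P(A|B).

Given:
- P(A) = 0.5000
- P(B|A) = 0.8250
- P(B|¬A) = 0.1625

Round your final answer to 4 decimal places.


Bayes' theorem: P(A|B) = P(B|A) × P(A) / P(B)

Step 1: Calculate P(B) using law of total probability
P(B) = P(B|A)P(A) + P(B|¬A)P(¬A)
     = 0.8250 × 0.5000 + 0.1625 × 0.5000
     = 0.41250000 + 0.08125000
     = 0.49375000

Step 2: Apply Bayes' theorem
P(A|B) = P(B|A) × P(A) / P(B)
       = 0.41250000 / 0.49375000
       = 0.8354


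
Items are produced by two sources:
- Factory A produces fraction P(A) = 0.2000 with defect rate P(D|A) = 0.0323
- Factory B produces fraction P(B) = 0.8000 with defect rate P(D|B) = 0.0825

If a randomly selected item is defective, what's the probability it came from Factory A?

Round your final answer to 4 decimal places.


Let A = from Factory A, D = defective

Given:
- P(A) = 0.2000, P(B) = 0.8000
- P(D|A) = 0.0323, P(D|B) = 0.0825

Step 1: Find P(D)
P(D) = P(D|A)P(A) + P(D|B)P(B)
     = 0.0323 × 0.2000 + 0.0825 × 0.8000
     = 0.00646000 + 0.06600000
     = 0.07246000

Step 2: Apply Bayes' theorem
P(A|D) = P(D|A)P(A) / P(D)
       = 0.00646000 / 0.07246000
       = 0.0892


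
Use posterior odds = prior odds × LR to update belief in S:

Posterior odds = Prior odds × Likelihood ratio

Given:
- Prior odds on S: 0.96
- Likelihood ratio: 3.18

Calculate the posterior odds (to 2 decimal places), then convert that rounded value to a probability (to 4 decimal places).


Step 1: Calculate posterior odds
Posterior odds = Prior odds × LR
               = 0.96 × 3.18
               = 3.05

Step 2: Convert to probability
P(S|E) = Posterior odds / (1 + Posterior odds)
       = 3.05 / (1 + 3.05)
       = 3.05 / 4.05
       = 0.7531

The evidence increased P(S) from 0.4898 to 0.7531.


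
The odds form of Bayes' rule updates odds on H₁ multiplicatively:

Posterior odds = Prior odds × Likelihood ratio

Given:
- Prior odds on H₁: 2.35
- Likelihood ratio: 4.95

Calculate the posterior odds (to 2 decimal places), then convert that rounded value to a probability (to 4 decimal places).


Step 1: Calculate posterior odds
Posterior odds = Prior odds × LR
               = 2.35 × 4.95
               = 11.63

Step 2: Convert to probability
P(H₁|E) = Posterior odds / (1 + Posterior odds)
       = 11.63 / (1 + 11.63)
       = 11.63 / 12.63
       = 0.9208

The evidence increased P(H₁) from 0.7015 to 0.9208.


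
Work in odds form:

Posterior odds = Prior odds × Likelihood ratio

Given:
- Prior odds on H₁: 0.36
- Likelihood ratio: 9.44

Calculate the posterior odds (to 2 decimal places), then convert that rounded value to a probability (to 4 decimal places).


Step 1: Calculate posterior odds
Posterior odds = Prior odds × LR
               = 0.36 × 9.44
               = 3.40

Step 2: Convert to probability
P(H₁|E) = Posterior odds / (1 + Posterior odds)
       = 3.40 / (1 + 3.40)
       = 3.40 / 4.40
       = 0.7727

The evidence increased P(H₁) from 0.2647 to 0.7727.


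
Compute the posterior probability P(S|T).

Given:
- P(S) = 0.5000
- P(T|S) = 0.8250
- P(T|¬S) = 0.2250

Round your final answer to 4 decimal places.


Bayes' theorem: P(S|T) = P(T|S) × P(S) / P(T)

Step 1: Calculate P(T) using law of total probability
P(T) = P(T|S)P(S) + P(T|¬S)P(¬S)
     = 0.8250 × 0.5000 + 0.2250 × 0.5000
     = 0.41250000 + 0.11250000
     = 0.52500000

Step 2: Apply Bayes' theorem
P(S|T) = P(T|S) × P(S) / P(T)
       = 0.41250000 / 0.52500000
       = 0.7857


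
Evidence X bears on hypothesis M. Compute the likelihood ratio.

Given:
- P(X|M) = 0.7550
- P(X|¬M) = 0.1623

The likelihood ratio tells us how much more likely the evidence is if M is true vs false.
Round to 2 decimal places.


Likelihood Ratio (LR) = P(X|M) / P(X|¬M)

LR = 0.7550 / 0.1623
   = 4.65

The evidence is 4.65 times more likely if M is true than if M is false.
Since LR > 1, the evidence supports M over ¬M.


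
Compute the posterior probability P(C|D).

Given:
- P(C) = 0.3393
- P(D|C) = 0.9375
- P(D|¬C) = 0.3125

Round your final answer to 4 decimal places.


Bayes' theorem: P(C|D) = P(D|C) × P(C) / P(D)

Step 1: Calculate P(D) using law of total probability
P(D) = P(D|C)P(C) + P(D|¬C)P(¬C)
     = 0.9375 × 0.3393 + 0.3125 × 0.6607
     = 0.31809375 + 0.20646875
     = 0.52456250

Step 2: Apply Bayes' theorem
P(C|D) = P(D|C) × P(C) / P(D)
       = 0.31809375 / 0.52456250
       = 0.6064


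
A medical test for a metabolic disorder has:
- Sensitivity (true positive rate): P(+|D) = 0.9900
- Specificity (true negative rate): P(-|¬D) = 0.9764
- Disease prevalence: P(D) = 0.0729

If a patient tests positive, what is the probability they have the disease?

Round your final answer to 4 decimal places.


Let D = has disease, + = positive test

Given:
- P(D) = 0.0729 (prevalence)
- P(+|D) = 0.9900 (sensitivity)
- P(-|¬D) = 0.9764 (specificity)
- P(+|¬D) = 0.0236 (false positive rate = 1 - specificity)

Step 1: Find P(+)
P(+) = P(+|D)P(D) + P(+|¬D)P(¬D)
     = 0.9900 × 0.0729 + 0.0236 × 0.9271
     = 0.07217100 + 0.02187956
     = 0.09405056

Step 2: Apply Bayes' theorem for P(D|+)
P(D|+) = P(+|D)P(D) / P(+)
       = 0.07217100 / 0.09405056
       = 0.7674


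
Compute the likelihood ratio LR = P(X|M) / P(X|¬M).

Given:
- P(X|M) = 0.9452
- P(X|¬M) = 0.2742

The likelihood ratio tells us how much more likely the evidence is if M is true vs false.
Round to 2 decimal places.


Likelihood Ratio (LR) = P(X|M) / P(X|¬M)

LR = 0.9452 / 0.2742
   = 3.45

The evidence is 3.45 times more likely if M is true than if M is false.
LR > 1, so observing X raises the odds in favor of M.


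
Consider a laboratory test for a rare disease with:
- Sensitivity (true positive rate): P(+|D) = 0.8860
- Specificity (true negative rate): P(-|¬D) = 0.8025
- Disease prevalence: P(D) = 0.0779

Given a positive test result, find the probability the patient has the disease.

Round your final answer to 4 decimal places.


Let D = has disease, + = positive test

Given:
- P(D) = 0.0779 (prevalence)
- P(+|D) = 0.8860 (sensitivity)
- P(-|¬D) = 0.8025 (specificity)
- P(+|¬D) = 0.1975 (false positive rate = 1 - specificity)

Step 1: Find P(+)
P(+) = P(+|D)P(D) + P(+|¬D)P(¬D)
     = 0.8860 × 0.0779 + 0.1975 × 0.9221
     = 0.06901940 + 0.18211475
     = 0.25113415

Step 2: Apply Bayes' theorem for P(D|+)
P(D|+) = P(+|D)P(D) / P(+)
       = 0.06901940 / 0.25113415
       = 0.2748


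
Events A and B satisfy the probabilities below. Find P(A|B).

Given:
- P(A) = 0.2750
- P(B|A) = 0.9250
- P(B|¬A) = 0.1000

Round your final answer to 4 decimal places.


Bayes' theorem: P(A|B) = P(B|A) × P(A) / P(B)

Step 1: Calculate P(B) using law of total probability
P(B) = P(B|A)P(A) + P(B|¬A)P(¬A)
     = 0.9250 × 0.2750 + 0.1000 × 0.7250
     = 0.25437500 + 0.07250000
     = 0.32687500

Step 2: Apply Bayes' theorem
P(A|B) = P(B|A) × P(A) / P(B)
       = 0.25437500 / 0.32687500
       = 0.7782


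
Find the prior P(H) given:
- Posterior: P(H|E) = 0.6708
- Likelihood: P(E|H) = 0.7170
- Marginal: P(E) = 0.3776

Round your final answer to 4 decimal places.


From Bayes' theorem: P(H|E) = P(E|H) × P(H) / P(E)

Rearranging for P(H):
P(H) = P(H|E) × P(E) / P(E|H)
     = 0.6708 × 0.3776 / 0.7170
     = 0.25329408 / 0.7170
     = 0.3533


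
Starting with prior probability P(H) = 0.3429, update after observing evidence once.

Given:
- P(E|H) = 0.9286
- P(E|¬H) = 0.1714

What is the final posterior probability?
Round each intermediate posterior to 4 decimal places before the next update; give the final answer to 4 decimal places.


Sequential Bayesian updating:

Initial prior: P(H) = 0.3429

Update 1:
  P(E) = 0.9286 × 0.3429 + 0.1714 × 0.6571 = 0.31841694 + 0.11262694 = 0.43104388
  P(H|E) = 0.31841694 / 0.43104388 = 0.7387

Final posterior: 0.7387


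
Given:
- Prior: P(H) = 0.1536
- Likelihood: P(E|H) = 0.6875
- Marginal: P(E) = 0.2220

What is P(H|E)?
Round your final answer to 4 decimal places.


Using Bayes' theorem:

P(H|E) = P(E|H) × P(H) / P(E)
       = 0.6875 × 0.1536 / 0.2220
       = 0.10560000 / 0.2220
       = 0.4757

The evidence strengthens our belief in H.
Prior: 0.1536 → Posterior: 0.4757


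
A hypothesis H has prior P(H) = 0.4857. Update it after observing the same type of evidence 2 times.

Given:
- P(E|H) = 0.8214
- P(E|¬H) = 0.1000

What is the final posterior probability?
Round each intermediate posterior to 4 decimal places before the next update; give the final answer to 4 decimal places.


Sequential Bayesian updating:

Initial prior: P(H) = 0.4857

Update 1:
  P(E) = 0.8214 × 0.4857 + 0.1000 × 0.5143 = 0.39895398 + 0.05143000 = 0.45038398
  P(H|E) = 0.39895398 / 0.45038398 = 0.8858

Update 2:
  P(E) = 0.8214 × 0.8858 + 0.1000 × 0.1142 = 0.72759612 + 0.01142000 = 0.73901612
  P(H|E) = 0.72759612 / 0.73901612 = 0.9845

Final posterior: 0.9845


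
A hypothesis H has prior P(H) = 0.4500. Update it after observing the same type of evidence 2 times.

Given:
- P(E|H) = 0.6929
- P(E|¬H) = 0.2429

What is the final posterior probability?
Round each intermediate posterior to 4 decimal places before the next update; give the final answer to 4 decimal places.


Sequential Bayesian updating:

Initial prior: P(H) = 0.4500

Update 1:
  P(E) = 0.6929 × 0.4500 + 0.2429 × 0.5500 = 0.31180500 + 0.13359500 = 0.44540000
  P(H|E) = 0.31180500 / 0.44540000 = 0.7001

Update 2:
  P(E) = 0.6929 × 0.7001 + 0.2429 × 0.2999 = 0.48509929 + 0.07284571 = 0.55794500
  P(H|E) = 0.48509929 / 0.55794500 = 0.8694

Final posterior: 0.8694


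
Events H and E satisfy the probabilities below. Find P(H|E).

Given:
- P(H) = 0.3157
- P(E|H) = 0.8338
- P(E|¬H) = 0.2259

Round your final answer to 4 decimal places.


Bayes' theorem: P(H|E) = P(E|H) × P(H) / P(E)

Step 1: Calculate P(E) using law of total probability
P(E) = P(E|H)P(H) + P(E|¬H)P(¬H)
     = 0.8338 × 0.3157 + 0.2259 × 0.6843
     = 0.26323066 + 0.15458337
     = 0.41781403

Step 2: Apply Bayes' theorem
P(H|E) = P(E|H) × P(H) / P(E)
       = 0.26323066 / 0.41781403
       = 0.6300


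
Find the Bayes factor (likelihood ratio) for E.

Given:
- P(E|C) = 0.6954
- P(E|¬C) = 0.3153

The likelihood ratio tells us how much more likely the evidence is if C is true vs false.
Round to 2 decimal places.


Likelihood Ratio (LR) = P(E|C) / P(E|¬C)

LR = 0.6954 / 0.3153
   = 2.21

The evidence is 2.21 times more likely if C is true than if C is false.
Because LR exceeds 1, E is evidence for C.


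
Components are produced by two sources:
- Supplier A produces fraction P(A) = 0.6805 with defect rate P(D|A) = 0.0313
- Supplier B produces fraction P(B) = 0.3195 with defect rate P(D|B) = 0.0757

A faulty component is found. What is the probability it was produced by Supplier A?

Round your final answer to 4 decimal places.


Let A = from Supplier A, D = faulty

Given:
- P(A) = 0.6805, P(B) = 0.3195
- P(D|A) = 0.0313, P(D|B) = 0.0757

Step 1: Find P(D)
P(D) = P(D|A)P(A) + P(D|B)P(B)
     = 0.0313 × 0.6805 + 0.0757 × 0.3195
     = 0.02129965 + 0.02418615
     = 0.04548580

Step 2: Apply Bayes' theorem
P(A|D) = P(D|A)P(A) / P(D)
       = 0.02129965 / 0.04548580
       = 0.4683


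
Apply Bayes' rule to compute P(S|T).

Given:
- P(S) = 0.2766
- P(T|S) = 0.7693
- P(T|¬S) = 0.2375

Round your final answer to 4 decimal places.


Bayes' theorem: P(S|T) = P(T|S) × P(S) / P(T)

Step 1: Calculate P(T) using law of total probability
P(T) = P(T|S)P(S) + P(T|¬S)P(¬S)
     = 0.7693 × 0.2766 + 0.2375 × 0.7234
     = 0.21278838 + 0.17180750
     = 0.38459588

Step 2: Apply Bayes' theorem
P(S|T) = P(T|S) × P(S) / P(T)
       = 0.21278838 / 0.38459588
       = 0.5533


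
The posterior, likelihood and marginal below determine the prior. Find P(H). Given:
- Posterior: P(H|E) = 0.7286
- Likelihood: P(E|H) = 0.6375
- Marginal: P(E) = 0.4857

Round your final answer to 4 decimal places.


From Bayes' theorem: P(H|E) = P(E|H) × P(H) / P(E)

Rearranging for P(H):
P(H) = P(H|E) × P(E) / P(E|H)
     = 0.7286 × 0.4857 / 0.6375
     = 0.35388102 / 0.6375
     = 0.5551


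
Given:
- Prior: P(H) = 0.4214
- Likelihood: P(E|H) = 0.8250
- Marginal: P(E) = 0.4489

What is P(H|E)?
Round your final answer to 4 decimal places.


Using Bayes' theorem:

P(H|E) = P(E|H) × P(H) / P(E)
       = 0.8250 × 0.4214 / 0.4489
       = 0.34765500 / 0.4489
       = 0.7745

The evidence strengthens our belief in H.
Prior: 0.4214 → Posterior: 0.7745


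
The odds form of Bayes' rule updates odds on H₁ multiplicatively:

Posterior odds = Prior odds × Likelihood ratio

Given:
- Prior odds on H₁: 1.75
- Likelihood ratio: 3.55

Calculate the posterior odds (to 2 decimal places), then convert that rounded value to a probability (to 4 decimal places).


Step 1: Calculate posterior odds
Posterior odds = Prior odds × LR
               = 1.75 × 3.55
               = 6.21

Step 2: Convert to probability
P(H₁|E) = Posterior odds / (1 + Posterior odds)
       = 6.21 / (1 + 6.21)
       = 6.21 / 7.21
       = 0.8613

The evidence increased P(H₁) from 0.6364 to 0.8613.


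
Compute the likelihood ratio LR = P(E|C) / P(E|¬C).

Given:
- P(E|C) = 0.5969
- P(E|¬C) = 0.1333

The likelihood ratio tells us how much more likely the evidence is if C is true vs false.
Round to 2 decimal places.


Likelihood Ratio (LR) = P(E|C) / P(E|¬C)

LR = 0.5969 / 0.1333
   = 4.48

The evidence is 4.48 times more likely if C is true than if C is false.
Since LR > 1, the evidence supports C over ¬C.


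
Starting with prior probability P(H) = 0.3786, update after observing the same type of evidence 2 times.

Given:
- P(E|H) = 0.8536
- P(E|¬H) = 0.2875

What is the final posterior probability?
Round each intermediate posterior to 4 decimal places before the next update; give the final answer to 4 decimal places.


Sequential Bayesian updating:

Initial prior: P(H) = 0.3786

Update 1:
  P(E) = 0.8536 × 0.3786 + 0.2875 × 0.6214 = 0.32317296 + 0.17865250 = 0.50182546
  P(H|E) = 0.32317296 / 0.50182546 = 0.6440

Update 2:
  P(E) = 0.8536 × 0.6440 + 0.2875 × 0.3560 = 0.54971840 + 0.10235000 = 0.65206840
  P(H|E) = 0.54971840 / 0.65206840 = 0.8430

Final posterior: 0.8430


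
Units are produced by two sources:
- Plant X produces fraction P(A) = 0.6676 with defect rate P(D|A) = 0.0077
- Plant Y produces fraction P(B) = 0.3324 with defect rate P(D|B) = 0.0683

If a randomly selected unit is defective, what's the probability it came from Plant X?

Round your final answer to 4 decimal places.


Let A = from Plant X, D = defective

Given:
- P(A) = 0.6676, P(B) = 0.3324
- P(D|A) = 0.0077, P(D|B) = 0.0683

Step 1: Find P(D)
P(D) = P(D|A)P(A) + P(D|B)P(B)
     = 0.0077 × 0.6676 + 0.0683 × 0.3324
     = 0.00514052 + 0.02270292
     = 0.02784344

Step 2: Apply Bayes' theorem
P(A|D) = P(D|A)P(A) / P(D)
       = 0.00514052 / 0.02784344
       = 0.1846


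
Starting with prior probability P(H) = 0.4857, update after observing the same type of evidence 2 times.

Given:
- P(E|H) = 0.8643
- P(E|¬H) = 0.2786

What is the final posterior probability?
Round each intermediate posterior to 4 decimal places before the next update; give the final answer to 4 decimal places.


Sequential Bayesian updating:

Initial prior: P(H) = 0.4857

Update 1:
  P(E) = 0.8643 × 0.4857 + 0.2786 × 0.5143 = 0.41979051 + 0.14328398 = 0.56307449
  P(H|E) = 0.41979051 / 0.56307449 = 0.7455

Update 2:
  P(E) = 0.8643 × 0.7455 + 0.2786 × 0.2545 = 0.64433565 + 0.07090370 = 0.71523935
  P(H|E) = 0.64433565 / 0.71523935 = 0.9009

Final posterior: 0.9009


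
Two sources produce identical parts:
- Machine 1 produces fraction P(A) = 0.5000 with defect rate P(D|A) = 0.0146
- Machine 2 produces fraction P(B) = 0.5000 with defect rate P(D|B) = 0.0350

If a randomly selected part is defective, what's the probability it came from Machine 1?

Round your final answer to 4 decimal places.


Let A = from Machine 1, D = defective

Given:
- P(A) = 0.5000, P(B) = 0.5000
- P(D|A) = 0.0146, P(D|B) = 0.0350

Step 1: Find P(D)
P(D) = P(D|A)P(A) + P(D|B)P(B)
     = 0.0146 × 0.5000 + 0.0350 × 0.5000
     = 0.00730000 + 0.01750000
     = 0.02480000

Step 2: Apply Bayes' theorem
P(A|D) = P(D|A)P(A) / P(D)
       = 0.00730000 / 0.02480000
       = 0.2944


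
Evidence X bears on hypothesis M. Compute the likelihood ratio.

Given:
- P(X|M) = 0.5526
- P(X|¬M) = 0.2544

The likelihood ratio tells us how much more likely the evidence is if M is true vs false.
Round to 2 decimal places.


Likelihood Ratio (LR) = P(X|M) / P(X|¬M)

LR = 0.5526 / 0.2544
   = 2.17

The evidence is 2.17 times more likely if M is true than if M is false.
LR > 1, so observing X raises the odds in favor of M.


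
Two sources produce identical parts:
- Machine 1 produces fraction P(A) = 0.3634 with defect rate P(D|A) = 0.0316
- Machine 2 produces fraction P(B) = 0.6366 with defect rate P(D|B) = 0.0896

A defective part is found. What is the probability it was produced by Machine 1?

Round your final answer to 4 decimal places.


Let A = from Machine 1, D = defective

Given:
- P(A) = 0.3634, P(B) = 0.6366
- P(D|A) = 0.0316, P(D|B) = 0.0896

Step 1: Find P(D)
P(D) = P(D|A)P(A) + P(D|B)P(B)
     = 0.0316 × 0.3634 + 0.0896 × 0.6366
     = 0.01148344 + 0.05703936
     = 0.06852280

Step 2: Apply Bayes' theorem
P(A|D) = P(D|A)P(A) / P(D)
       = 0.01148344 / 0.06852280
       = 0.1676


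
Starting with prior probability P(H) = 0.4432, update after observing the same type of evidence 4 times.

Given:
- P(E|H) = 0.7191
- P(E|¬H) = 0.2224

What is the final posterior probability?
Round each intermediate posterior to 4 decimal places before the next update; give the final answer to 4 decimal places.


Sequential Bayesian updating:

Initial prior: P(H) = 0.4432

Update 1:
  P(E) = 0.7191 × 0.4432 + 0.2224 × 0.5568 = 0.31870512 + 0.12383232 = 0.44253744
  P(H|E) = 0.31870512 / 0.44253744 = 0.7202

Update 2:
  P(E) = 0.7191 × 0.7202 + 0.2224 × 0.2798 = 0.51789582 + 0.06222752 = 0.58012334
  P(H|E) = 0.51789582 / 0.58012334 = 0.8927

Update 3:
  P(E) = 0.7191 × 0.8927 + 0.2224 × 0.1073 = 0.64194057 + 0.02386352 = 0.66580409
  P(H|E) = 0.64194057 / 0.66580409 = 0.9642

Update 4:
  P(E) = 0.7191 × 0.9642 + 0.2224 × 0.0358 = 0.69335622 + 0.00796192 = 0.70131814
  P(H|E) = 0.69335622 / 0.70131814 = 0.9886

Final posterior: 0.9886


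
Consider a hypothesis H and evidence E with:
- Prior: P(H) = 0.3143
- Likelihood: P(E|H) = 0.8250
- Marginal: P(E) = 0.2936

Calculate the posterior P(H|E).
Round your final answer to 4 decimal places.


Using Bayes' theorem:

P(H|E) = P(E|H) × P(H) / P(E)
       = 0.8250 × 0.3143 / 0.2936
       = 0.25929750 / 0.2936
       = 0.8832

The evidence strengthens our belief in H.
Prior: 0.3143 → Posterior: 0.8832


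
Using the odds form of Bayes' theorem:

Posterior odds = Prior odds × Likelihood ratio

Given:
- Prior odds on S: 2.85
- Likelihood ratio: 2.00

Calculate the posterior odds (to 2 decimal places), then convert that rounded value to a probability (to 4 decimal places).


Step 1: Calculate posterior odds
Posterior odds = Prior odds × LR
               = 2.85 × 2.00
               = 5.70

Step 2: Convert to probability
P(S|E) = Posterior odds / (1 + Posterior odds)
       = 5.70 / (1 + 5.70)
       = 5.70 / 6.70
       = 0.8507

The evidence increased P(S) from 0.7403 to 0.8507.


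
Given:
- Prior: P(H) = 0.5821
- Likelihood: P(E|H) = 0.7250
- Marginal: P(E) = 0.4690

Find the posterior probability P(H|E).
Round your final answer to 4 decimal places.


Using Bayes' theorem:

P(H|E) = P(E|H) × P(H) / P(E)
       = 0.7250 × 0.5821 / 0.4690
       = 0.42202250 / 0.4690
       = 0.8998

The evidence strengthens our belief in H.
Prior: 0.5821 → Posterior: 0.8998


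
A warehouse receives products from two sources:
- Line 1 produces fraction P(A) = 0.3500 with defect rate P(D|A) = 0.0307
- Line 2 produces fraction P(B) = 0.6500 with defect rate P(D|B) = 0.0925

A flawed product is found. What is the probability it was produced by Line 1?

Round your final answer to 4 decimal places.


Let A = from Line 1, D = flawed

Given:
- P(A) = 0.3500, P(B) = 0.6500
- P(D|A) = 0.0307, P(D|B) = 0.0925

Step 1: Find P(D)
P(D) = P(D|A)P(A) + P(D|B)P(B)
     = 0.0307 × 0.3500 + 0.0925 × 0.6500
     = 0.01074500 + 0.06012500
     = 0.07087000

Step 2: Apply Bayes' theorem
P(A|D) = P(D|A)P(A) / P(D)
       = 0.01074500 / 0.07087000
       = 0.1516


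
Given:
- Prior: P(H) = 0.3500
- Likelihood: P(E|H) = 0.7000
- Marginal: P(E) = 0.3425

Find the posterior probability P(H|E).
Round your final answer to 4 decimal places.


Using Bayes' theorem:

P(H|E) = P(E|H) × P(H) / P(E)
       = 0.7000 × 0.3500 / 0.3425
       = 0.24500000 / 0.3425
       = 0.7153

The evidence strengthens our belief in H.
Prior: 0.3500 → Posterior: 0.7153


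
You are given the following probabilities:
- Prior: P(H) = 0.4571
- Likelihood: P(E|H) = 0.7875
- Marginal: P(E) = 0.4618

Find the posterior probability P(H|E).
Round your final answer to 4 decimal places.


Using Bayes' theorem:

P(H|E) = P(E|H) × P(H) / P(E)
       = 0.7875 × 0.4571 / 0.4618
       = 0.35996625 / 0.4618
       = 0.7795

The evidence strengthens our belief in H.
Prior: 0.4571 → Posterior: 0.7795


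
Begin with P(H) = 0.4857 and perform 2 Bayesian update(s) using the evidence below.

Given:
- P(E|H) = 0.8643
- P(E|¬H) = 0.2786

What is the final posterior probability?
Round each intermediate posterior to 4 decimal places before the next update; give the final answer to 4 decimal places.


Sequential Bayesian updating:

Initial prior: P(H) = 0.4857

Update 1:
  P(E) = 0.8643 × 0.4857 + 0.2786 × 0.5143 = 0.41979051 + 0.14328398 = 0.56307449
  P(H|E) = 0.41979051 / 0.56307449 = 0.7455

Update 2:
  P(E) = 0.8643 × 0.7455 + 0.2786 × 0.2545 = 0.64433565 + 0.07090370 = 0.71523935
  P(H|E) = 0.64433565 / 0.71523935 = 0.9009

Final posterior: 0.9009


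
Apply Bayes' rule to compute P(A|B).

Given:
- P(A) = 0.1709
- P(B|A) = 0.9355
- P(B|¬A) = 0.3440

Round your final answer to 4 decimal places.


Bayes' theorem: P(A|B) = P(B|A) × P(A) / P(B)

Step 1: Calculate P(B) using law of total probability
P(B) = P(B|A)P(A) + P(B|¬A)P(¬A)
     = 0.9355 × 0.1709 + 0.3440 × 0.8291
     = 0.15987695 + 0.28521040
     = 0.44508735

Step 2: Apply Bayes' theorem
P(A|B) = P(B|A) × P(A) / P(B)
       = 0.15987695 / 0.44508735
       = 0.3592


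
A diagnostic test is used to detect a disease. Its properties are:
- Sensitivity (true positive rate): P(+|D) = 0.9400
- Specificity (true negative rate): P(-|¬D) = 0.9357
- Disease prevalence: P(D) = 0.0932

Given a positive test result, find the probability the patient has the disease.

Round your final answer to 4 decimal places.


Let D = has disease, + = positive test

Given:
- P(D) = 0.0932 (prevalence)
- P(+|D) = 0.9400 (sensitivity)
- P(-|¬D) = 0.9357 (specificity)
- P(+|¬D) = 0.0643 (false positive rate = 1 - specificity)

Step 1: Find P(+)
P(+) = P(+|D)P(D) + P(+|¬D)P(¬D)
     = 0.9400 × 0.0932 + 0.0643 × 0.9068
     = 0.08760800 + 0.05830724
     = 0.14591524

Step 2: Apply Bayes' theorem for P(D|+)
P(D|+) = P(+|D)P(D) / P(+)
       = 0.08760800 / 0.14591524
       = 0.6004


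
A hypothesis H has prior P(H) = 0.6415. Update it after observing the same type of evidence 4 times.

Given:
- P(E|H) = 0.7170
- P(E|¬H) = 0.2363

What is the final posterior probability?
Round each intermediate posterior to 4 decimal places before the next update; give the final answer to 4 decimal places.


Sequential Bayesian updating:

Initial prior: P(H) = 0.6415

Update 1:
  P(E) = 0.7170 × 0.6415 + 0.2363 × 0.3585 = 0.45995550 + 0.08471355 = 0.54466905
  P(H|E) = 0.45995550 / 0.54466905 = 0.8445

Update 2:
  P(E) = 0.7170 × 0.8445 + 0.2363 × 0.1555 = 0.60550650 + 0.03674465 = 0.64225115
  P(H|E) = 0.60550650 / 0.64225115 = 0.9428

Update 3:
  P(E) = 0.7170 × 0.9428 + 0.2363 × 0.0572 = 0.67598760 + 0.01351636 = 0.68950396
  P(H|E) = 0.67598760 / 0.68950396 = 0.9804

Update 4:
  P(E) = 0.7170 × 0.9804 + 0.2363 × 0.0196 = 0.70294680 + 0.00463148 = 0.70757828
  P(H|E) = 0.70294680 / 0.70757828 = 0.9935

Final posterior: 0.9935


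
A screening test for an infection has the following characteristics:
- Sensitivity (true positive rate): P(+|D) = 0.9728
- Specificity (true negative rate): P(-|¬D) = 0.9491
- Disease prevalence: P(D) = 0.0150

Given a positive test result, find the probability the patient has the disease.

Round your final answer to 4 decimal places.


Let D = has disease, + = positive test

Given:
- P(D) = 0.0150 (prevalence)
- P(+|D) = 0.9728 (sensitivity)
- P(-|¬D) = 0.9491 (specificity)
- P(+|¬D) = 0.0509 (false positive rate = 1 - specificity)

Step 1: Find P(+)
P(+) = P(+|D)P(D) + P(+|¬D)P(¬D)
     = 0.9728 × 0.0150 + 0.0509 × 0.9850
     = 0.01459200 + 0.05013650
     = 0.06472850

Step 2: Apply Bayes' theorem for P(D|+)
P(D|+) = P(+|D)P(D) / P(+)
       = 0.01459200 / 0.06472850
       = 0.2254


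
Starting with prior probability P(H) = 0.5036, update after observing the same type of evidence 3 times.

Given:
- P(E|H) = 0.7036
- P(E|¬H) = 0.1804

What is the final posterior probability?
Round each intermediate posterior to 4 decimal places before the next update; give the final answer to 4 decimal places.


Sequential Bayesian updating:

Initial prior: P(H) = 0.5036

Update 1:
  P(E) = 0.7036 × 0.5036 + 0.1804 × 0.4964 = 0.35433296 + 0.08955056 = 0.44388352
  P(H|E) = 0.35433296 / 0.44388352 = 0.7983

Update 2:
  P(E) = 0.7036 × 0.7983 + 0.1804 × 0.2017 = 0.56168388 + 0.03638668 = 0.59807056
  P(H|E) = 0.56168388 / 0.59807056 = 0.9392

Update 3:
  P(E) = 0.7036 × 0.9392 + 0.1804 × 0.0608 = 0.66082112 + 0.01096832 = 0.67178944
  P(H|E) = 0.66082112 / 0.67178944 = 0.9837

Final posterior: 0.9837


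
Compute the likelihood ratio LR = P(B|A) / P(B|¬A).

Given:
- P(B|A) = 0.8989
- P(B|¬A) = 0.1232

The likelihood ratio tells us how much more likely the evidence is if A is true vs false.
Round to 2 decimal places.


Likelihood Ratio (LR) = P(B|A) / P(B|¬A)

LR = 0.8989 / 0.1232
   = 7.30

The evidence is 7.30 times more likely if A is true than if A is false.
Because LR exceeds 1, B is evidence for A.


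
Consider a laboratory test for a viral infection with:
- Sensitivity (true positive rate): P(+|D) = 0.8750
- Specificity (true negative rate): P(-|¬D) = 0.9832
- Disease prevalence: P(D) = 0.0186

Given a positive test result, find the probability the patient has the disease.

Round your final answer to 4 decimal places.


Let D = has disease, + = positive test

Given:
- P(D) = 0.0186 (prevalence)
- P(+|D) = 0.8750 (sensitivity)
- P(-|¬D) = 0.9832 (specificity)
- P(+|¬D) = 0.0168 (false positive rate = 1 - specificity)

Step 1: Find P(+)
P(+) = P(+|D)P(D) + P(+|¬D)P(¬D)
     = 0.8750 × 0.0186 + 0.0168 × 0.9814
     = 0.01627500 + 0.01648752
     = 0.03276252

Step 2: Apply Bayes' theorem for P(D|+)
P(D|+) = P(+|D)P(D) / P(+)
       = 0.01627500 / 0.03276252
       = 0.4968


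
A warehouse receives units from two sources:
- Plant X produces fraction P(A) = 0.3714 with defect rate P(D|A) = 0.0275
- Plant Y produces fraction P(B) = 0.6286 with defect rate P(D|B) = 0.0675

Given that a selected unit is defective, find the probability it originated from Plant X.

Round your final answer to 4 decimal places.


Let A = from Plant X, D = defective

Given:
- P(A) = 0.3714, P(B) = 0.6286
- P(D|A) = 0.0275, P(D|B) = 0.0675

Step 1: Find P(D)
P(D) = P(D|A)P(A) + P(D|B)P(B)
     = 0.0275 × 0.3714 + 0.0675 × 0.6286
     = 0.01021350 + 0.04243050
     = 0.05264400

Step 2: Apply Bayes' theorem
P(A|D) = P(D|A)P(A) / P(D)
       = 0.01021350 / 0.05264400
       = 0.1940


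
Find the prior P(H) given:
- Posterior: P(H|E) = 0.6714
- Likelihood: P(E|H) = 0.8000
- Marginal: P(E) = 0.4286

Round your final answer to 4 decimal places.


From Bayes' theorem: P(H|E) = P(E|H) × P(H) / P(E)

Rearranging for P(H):
P(H) = P(H|E) × P(E) / P(E|H)
     = 0.6714 × 0.4286 / 0.8000
     = 0.28776204 / 0.8000
     = 0.3597


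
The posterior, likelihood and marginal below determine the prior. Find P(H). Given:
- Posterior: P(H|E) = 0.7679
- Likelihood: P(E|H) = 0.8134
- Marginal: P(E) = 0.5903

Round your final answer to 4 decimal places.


From Bayes' theorem: P(H|E) = P(E|H) × P(H) / P(E)

Rearranging for P(H):
P(H) = P(H|E) × P(E) / P(E|H)
     = 0.7679 × 0.5903 / 0.8134
     = 0.45329137 / 0.8134
     = 0.5573


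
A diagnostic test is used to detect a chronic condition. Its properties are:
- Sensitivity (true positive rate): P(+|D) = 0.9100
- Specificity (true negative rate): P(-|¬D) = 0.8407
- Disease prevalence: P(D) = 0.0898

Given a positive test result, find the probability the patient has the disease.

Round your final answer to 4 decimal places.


Let D = has disease, + = positive test

Given:
- P(D) = 0.0898 (prevalence)
- P(+|D) = 0.9100 (sensitivity)
- P(-|¬D) = 0.8407 (specificity)
- P(+|¬D) = 0.1593 (false positive rate = 1 - specificity)

Step 1: Find P(+)
P(+) = P(+|D)P(D) + P(+|¬D)P(¬D)
     = 0.9100 × 0.0898 + 0.1593 × 0.9102
     = 0.08171800 + 0.14499486
     = 0.22671286

Step 2: Apply Bayes' theorem for P(D|+)
P(D|+) = P(+|D)P(D) / P(+)
       = 0.08171800 / 0.22671286
       = 0.3604
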